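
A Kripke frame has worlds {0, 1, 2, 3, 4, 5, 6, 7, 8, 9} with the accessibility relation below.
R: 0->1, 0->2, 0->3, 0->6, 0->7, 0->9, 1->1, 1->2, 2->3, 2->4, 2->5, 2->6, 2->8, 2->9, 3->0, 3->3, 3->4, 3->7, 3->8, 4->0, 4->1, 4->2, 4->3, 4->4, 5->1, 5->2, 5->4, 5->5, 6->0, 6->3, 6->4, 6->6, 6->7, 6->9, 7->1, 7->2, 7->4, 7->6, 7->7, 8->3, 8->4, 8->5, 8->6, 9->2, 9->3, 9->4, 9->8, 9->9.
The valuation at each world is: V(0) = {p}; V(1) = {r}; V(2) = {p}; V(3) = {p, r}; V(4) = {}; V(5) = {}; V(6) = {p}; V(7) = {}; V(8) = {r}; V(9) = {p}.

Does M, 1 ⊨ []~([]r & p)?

At 1: []~([]r & p) requires ~([]r & p) at every successor {1, 2}.
    At 1: []r & p is false, so ~([]r & p) is true.
      At 1: []r is false, p is false, so []r & p is false.
    At 2: []r & p is false, so ~([]r & p) is true.
      At 2: []r is false, p is true, so []r & p is false.
So []~([]r & p) is true at 1.

Yes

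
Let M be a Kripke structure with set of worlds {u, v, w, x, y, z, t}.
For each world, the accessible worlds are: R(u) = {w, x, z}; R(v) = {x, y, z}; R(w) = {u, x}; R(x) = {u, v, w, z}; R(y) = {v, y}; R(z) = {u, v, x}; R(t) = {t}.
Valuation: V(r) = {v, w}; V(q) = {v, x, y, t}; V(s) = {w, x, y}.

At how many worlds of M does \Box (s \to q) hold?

Let φ = \Box (s \to q). Evaluate φ at each world:
  u (successors {w, x, z}): φ is false.
  v (successors {x, y, z}): φ is true.
  w (successors {u, x}): φ is true.
  x (successors {u, v, w, z}): φ is false.
  y (successors {v, y}): φ is true.
  z (successors {u, v, x}): φ is true.
  t (successors {t}): φ is true.
For instance, at u:
  At u: \Box (s \to q) requires s \to q at every successor {w, x, z}.
    s \to q fails at w, so \Box (s \to q) is false at u.
Satisfying worlds: {v, w, y, z, t}

5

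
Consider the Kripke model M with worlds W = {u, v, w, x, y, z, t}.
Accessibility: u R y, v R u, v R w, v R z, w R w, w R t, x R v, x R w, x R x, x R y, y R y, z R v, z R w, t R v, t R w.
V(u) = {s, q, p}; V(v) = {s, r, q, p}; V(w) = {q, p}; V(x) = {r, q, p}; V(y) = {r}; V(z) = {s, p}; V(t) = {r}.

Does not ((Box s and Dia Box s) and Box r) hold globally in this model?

Yes

Recall that Box ψ holds at a world iff ψ holds at every accessible world, and Dia ψ holds iff ψ holds at some accessible world.
Let φ = not ((Box s and Dia Box s) and Box r). Evaluate φ at each world:
  u (successors {y}): φ is true.
  v (successors {u, w, z}): φ is true.
  w (successors {w, t}): φ is true.
  x (successors {v, w, x, y}): φ is true.
  y (successors {y}): φ is true.
  z (successors {v, w}): φ is true.
  t (successors {v, w}): φ is true.
For instance, at y:
  At y: (Box s and Dia Box s) and Box r is false, so not ((Box s and Dia Box s) and Box r) is true.
    At y: Box s and Dia Box s is false, Box r is true, so (Box s and Dia Box s) and Box r is false.
      At y: Box s is false, Dia Box s is false, so Box s and Dia Box s is false.
      At y: Box r requires r at every successor {y}.
        At y: r is true.
      So Box r is true at y.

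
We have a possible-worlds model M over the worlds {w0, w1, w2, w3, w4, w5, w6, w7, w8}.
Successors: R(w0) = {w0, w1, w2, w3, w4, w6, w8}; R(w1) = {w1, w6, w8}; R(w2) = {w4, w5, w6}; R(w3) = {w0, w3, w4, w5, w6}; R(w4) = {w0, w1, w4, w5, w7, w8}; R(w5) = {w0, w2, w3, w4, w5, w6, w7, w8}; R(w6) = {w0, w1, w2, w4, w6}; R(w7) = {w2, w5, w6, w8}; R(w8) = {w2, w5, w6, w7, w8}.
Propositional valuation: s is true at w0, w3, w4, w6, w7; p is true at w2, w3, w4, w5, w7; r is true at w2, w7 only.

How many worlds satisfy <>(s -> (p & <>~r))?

9

Let φ = <>(s -> (p & <>~r)). Evaluate φ at each world:
  w0 (successors {w0, w1, w2, w3, w4, w6, w8}): φ is true.
  w1 (successors {w1, w6, w8}): φ is true.
  w2 (successors {w4, w5, w6}): φ is true.
  w3 (successors {w0, w3, w4, w5, w6}): φ is true.
  w4 (successors {w0, w1, w4, w5, w7, w8}): φ is true.
  w5 (successors {w0, w2, w3, w4, w5, w6, w7, w8}): φ is true.
  w6 (successors {w0, w1, w2, w4, w6}): φ is true.
  w7 (successors {w2, w5, w6, w8}): φ is true.
  w8 (successors {w2, w5, w6, w7, w8}): φ is true.
For instance, at w8:
  At w8: <>(s -> (p & <>~r)) requires s -> (p & <>~r) at some successor in {w2, w5, w6, w7, w8}.
    s -> (p & <>~r) holds at w2, so <>(s -> (p & <>~r)) is true at w8.
      At w2: s is false, p & <>~r is true, so s -> (p & <>~r) is true.
Satisfying worlds: {w0, w1, w2, w3, w4, w5, w6, w7, w8}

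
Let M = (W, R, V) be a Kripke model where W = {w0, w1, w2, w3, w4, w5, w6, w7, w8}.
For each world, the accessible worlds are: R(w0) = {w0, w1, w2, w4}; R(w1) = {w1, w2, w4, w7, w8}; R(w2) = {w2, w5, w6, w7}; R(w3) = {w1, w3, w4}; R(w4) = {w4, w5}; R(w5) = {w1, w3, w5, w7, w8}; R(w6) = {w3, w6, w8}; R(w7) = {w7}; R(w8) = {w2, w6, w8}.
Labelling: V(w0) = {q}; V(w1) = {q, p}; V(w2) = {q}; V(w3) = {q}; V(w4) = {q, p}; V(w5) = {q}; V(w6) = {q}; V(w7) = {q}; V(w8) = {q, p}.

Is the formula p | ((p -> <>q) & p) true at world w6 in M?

No

Recall that <>ψ holds at a world iff ψ holds at some accessible world.
At w6: p is false, (p -> <>q) & p is false, so p | ((p -> <>q) & p) is false.
  At w6: p -> <>q is true, p is false, so (p -> <>q) & p is false.
    At w6: p is false, <>q is true, so p -> <>q is true.
      At w6: <>q requires q at some successor in {w3, w6, w8}.
        q holds at w3, so <>q is true at w6.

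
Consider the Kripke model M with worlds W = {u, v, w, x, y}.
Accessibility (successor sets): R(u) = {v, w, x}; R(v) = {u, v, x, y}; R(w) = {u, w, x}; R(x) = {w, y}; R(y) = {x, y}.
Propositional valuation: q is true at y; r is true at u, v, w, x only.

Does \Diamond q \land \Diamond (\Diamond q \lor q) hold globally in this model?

No

Let φ = \Diamond q \land \Diamond (\Diamond q \lor q). Evaluate φ at each world:
  u (successors {v, w, x}): φ is false.
  v (successors {u, v, x, y}): φ is true.
  w (successors {u, w, x}): φ is false.
  x (successors {w, y}): φ is true.
  y (successors {x, y}): φ is true.
Detail at u (counterexample):
  At u: \Diamond q is false, \Diamond (\Diamond q \lor q) is true, so \Diamond q \land \Diamond (\Diamond q \lor q) is false.
    At u: \Diamond q requires q at some successor in {v, w, x}.
      At v: q is false.
      At w: q is false.
      At x: q is false.
    So \Diamond q is false at u.
    At u: \Diamond (\Diamond q \lor q) requires \Diamond q \lor q at some successor in {v, w, x}.
      \Diamond q \lor q holds at v, so \Diamond (\Diamond q \lor q) is true at u.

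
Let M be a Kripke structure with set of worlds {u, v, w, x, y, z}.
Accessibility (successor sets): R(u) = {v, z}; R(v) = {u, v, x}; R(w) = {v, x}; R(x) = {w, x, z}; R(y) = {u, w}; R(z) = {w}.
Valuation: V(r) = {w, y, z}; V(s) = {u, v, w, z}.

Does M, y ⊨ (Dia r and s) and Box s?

At y: Dia r and s is false, Box s is true, so (Dia r and s) and Box s is false.
  At y: Dia r is true, s is false, so Dia r and s is false.
    At y: Dia r requires r at some successor in {u, w}.
      r holds at w, so Dia r is true at y.
  At y: Box s requires s at every successor {u, w}.
    At u: s is true.
    At w: s is true.
  So Box s is true at y.

No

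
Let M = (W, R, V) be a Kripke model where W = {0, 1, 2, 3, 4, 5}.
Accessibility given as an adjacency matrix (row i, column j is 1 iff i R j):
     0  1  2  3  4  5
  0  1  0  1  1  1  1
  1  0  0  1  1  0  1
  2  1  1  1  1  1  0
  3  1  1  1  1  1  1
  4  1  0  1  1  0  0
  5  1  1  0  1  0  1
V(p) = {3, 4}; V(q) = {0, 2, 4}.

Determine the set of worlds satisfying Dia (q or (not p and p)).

0, 1, 2, 3, 4, 5

Let φ = Dia (q or (not p and p)). Evaluate φ at each world:
  0 (successors {0, 2, 3, 4, 5}): φ is true.
  1 (successors {2, 3, 5}): φ is true.
  2 (successors {0, 1, 2, 3, 4}): φ is true.
  3 (successors {0, 1, 2, 3, 4, 5}): φ is true.
  4 (successors {0, 2, 3}): φ is true.
  5 (successors {0, 1, 3, 5}): φ is true.
For instance, at 4:
  At 4: Dia (q or (not p and p)) requires q or (not p and p) at some successor in {0, 2, 3}.
    q or (not p and p) holds at 0, so Dia (q or (not p and p)) is true at 4.
Satisfying worlds: {0, 1, 2, 3, 4, 5}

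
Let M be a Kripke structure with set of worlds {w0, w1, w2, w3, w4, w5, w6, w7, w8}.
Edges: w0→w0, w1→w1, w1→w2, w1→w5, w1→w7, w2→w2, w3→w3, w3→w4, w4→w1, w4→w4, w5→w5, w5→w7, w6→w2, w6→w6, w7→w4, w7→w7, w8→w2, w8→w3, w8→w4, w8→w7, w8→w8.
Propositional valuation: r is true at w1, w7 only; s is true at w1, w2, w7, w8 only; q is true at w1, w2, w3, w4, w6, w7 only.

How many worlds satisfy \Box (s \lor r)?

Let φ = \Box (s \lor r). Evaluate φ at each world:
  w0 (successors {w0}): φ is false.
  w1 (successors {w1, w2, w5, w7}): φ is false.
  w2 (successors {w2}): φ is true.
  w3 (successors {w3, w4}): φ is false.
  w4 (successors {w1, w4}): φ is false.
  w5 (successors {w5, w7}): φ is false.
  w6 (successors {w2, w6}): φ is false.
  w7 (successors {w4, w7}): φ is false.
  w8 (successors {w2, w3, w4, w7, w8}): φ is false.
For instance, at w7:
  At w7: \Box (s \lor r) requires s \lor r at every successor {w4, w7}.
    s \lor r fails at w4, so \Box (s \lor r) is false at w7.
Satisfying worlds: {w2}

1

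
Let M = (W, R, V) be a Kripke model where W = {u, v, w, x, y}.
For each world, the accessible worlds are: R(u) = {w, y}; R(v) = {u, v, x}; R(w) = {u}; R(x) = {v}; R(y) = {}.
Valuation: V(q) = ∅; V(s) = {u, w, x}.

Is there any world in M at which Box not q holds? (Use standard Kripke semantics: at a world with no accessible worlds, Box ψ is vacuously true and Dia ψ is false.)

Yes

Let φ = Box not q. Evaluate φ at each world:
  u (successors {w, y}): φ is true.
  v (successors {u, v, x}): φ is true.
  w (successors {u}): φ is true.
  x (successors {v}): φ is true.
  y (successors ∅): φ is true.
Detail at u (witness):
  At u: Box not q requires not q at every successor {w, y}.
    At w: not q is true.
    At y: not q is true.
  So Box not q is true at u.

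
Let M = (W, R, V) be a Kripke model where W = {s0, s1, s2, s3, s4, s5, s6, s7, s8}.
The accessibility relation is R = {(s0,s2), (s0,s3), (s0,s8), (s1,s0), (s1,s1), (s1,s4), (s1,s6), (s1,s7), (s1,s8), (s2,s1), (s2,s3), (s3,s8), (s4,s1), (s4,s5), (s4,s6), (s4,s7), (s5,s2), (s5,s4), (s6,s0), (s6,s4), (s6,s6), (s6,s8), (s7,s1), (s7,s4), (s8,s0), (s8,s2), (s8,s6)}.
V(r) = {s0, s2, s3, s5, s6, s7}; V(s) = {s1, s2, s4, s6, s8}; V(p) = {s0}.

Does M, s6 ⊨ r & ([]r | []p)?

No

At s6: r is true, []r | []p is false, so r & ([]r | []p) is false.
  At s6: []r is false, []p is false, so []r | []p is false.
    At s6: []r requires r at every successor {s0, s4, s6, s8}.
      r fails at s4, so []r is false at s6.
    At s6: []p requires p at every successor {s0, s4, s6, s8}.
      p fails at s4, so []p is false at s6.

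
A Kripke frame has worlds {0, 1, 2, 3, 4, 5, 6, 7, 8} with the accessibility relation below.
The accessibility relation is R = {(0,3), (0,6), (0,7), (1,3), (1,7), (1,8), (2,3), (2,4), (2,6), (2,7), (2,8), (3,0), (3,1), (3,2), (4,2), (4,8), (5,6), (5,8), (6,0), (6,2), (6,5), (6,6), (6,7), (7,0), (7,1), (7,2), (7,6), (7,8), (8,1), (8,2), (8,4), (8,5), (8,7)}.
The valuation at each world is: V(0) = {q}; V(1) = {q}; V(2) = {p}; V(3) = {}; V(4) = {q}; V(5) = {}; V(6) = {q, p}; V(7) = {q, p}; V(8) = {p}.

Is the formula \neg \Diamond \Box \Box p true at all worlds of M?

Let φ = \neg \Diamond \Box \Box p. Evaluate φ at each world:
  0 (successors {3, 6, 7}): φ is true.
  1 (successors {3, 7, 8}): φ is true.
  2 (successors {3, 4, 6, 7, 8}): φ is true.
  3 (successors {0, 1, 2}): φ is true.
  4 (successors {2, 8}): φ is true.
  5 (successors {6, 8}): φ is true.
  6 (successors {0, 2, 5, 6, 7}): φ is true.
  7 (successors {0, 1, 2, 6, 8}): φ is true.
  8 (successors {1, 2, 4, 5, 7}): φ is true.
For instance, at 6:
  At 6: \Diamond \Box \Box p is false, so \neg \Diamond \Box \Box p is true.
    At 6: \Diamond \Box \Box p requires \Box \Box p at some successor in {0, 2, 5, 6, 7}.
      At 0: \Box \Box p is false.
      At 2: \Box \Box p is false.
      At 5: \Box \Box p is false.
      At 6: \Box \Box p is false.
      At 7: \Box \Box p is false.
    So \Diamond \Box \Box p is false at 6.

Yes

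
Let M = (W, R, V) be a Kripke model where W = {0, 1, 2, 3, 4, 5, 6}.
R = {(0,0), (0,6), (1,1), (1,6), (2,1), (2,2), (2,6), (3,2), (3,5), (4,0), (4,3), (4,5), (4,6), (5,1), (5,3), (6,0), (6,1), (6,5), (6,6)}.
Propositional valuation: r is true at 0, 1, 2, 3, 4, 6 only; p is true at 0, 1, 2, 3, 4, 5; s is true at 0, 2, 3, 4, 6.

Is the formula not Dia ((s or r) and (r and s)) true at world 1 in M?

At 1: Dia ((s or r) and (r and s)) is true, so not Dia ((s or r) and (r and s)) is false.
  At 1: Dia ((s or r) and (r and s)) requires (s or r) and (r and s) at some successor in {1, 6}.
    (s or r) and (r and s) holds at 6, so Dia ((s or r) and (r and s)) is true at 1.

No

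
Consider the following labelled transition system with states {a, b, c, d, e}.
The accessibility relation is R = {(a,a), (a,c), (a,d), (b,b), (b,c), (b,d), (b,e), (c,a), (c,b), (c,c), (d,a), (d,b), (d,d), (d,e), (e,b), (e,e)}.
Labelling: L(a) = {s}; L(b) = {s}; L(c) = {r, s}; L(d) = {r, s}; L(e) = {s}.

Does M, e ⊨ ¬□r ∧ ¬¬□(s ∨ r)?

Yes

At e: ¬□r is true, ¬¬□(s ∨ r) is true, so ¬□r ∧ ¬¬□(s ∨ r) is true.
  At e: □r is false, so ¬□r is true.
    At e: □r requires r at every successor {b, e}.
      r fails at b, so □r is false at e.
  At e: ¬□(s ∨ r) is false, so ¬¬□(s ∨ r) is true.
    At e: □(s ∨ r) is true, so ¬□(s ∨ r) is false.
      At e: □(s ∨ r) requires s ∨ r at every successor {b, e}.
        At b: s ∨ r is true.
        At e: s ∨ r is true.
      So □(s ∨ r) is true at e.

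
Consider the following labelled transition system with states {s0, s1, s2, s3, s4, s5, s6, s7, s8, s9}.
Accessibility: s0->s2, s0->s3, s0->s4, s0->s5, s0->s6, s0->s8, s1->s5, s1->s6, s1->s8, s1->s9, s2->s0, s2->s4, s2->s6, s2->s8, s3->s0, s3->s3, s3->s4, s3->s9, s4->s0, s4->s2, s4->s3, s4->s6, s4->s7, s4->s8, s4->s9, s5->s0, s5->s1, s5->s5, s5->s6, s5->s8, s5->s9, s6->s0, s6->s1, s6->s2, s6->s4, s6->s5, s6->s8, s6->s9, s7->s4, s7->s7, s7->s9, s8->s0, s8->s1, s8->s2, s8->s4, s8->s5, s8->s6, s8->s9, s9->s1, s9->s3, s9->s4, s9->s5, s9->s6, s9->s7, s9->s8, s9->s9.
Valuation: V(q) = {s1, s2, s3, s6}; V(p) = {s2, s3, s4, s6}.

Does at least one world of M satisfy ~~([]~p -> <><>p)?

Yes

Recall that []ψ holds at a world iff ψ holds at every accessible world, and <>ψ holds iff ψ holds at some accessible world.
Let φ = ~~([]~p -> <><>p). Evaluate φ at each world:
  s0 (successors {s2, s3, s4, s5, s6, s8}): φ is true.
  s1 (successors {s5, s6, s8, s9}): φ is true.
  s2 (successors {s0, s4, s6, s8}): φ is true.
  s3 (successors {s0, s3, s4, s9}): φ is true.
  s4 (successors {s0, s2, s3, s6, s7, s8, s9}): φ is true.
  s5 (successors {s0, s1, s5, s6, s8, s9}): φ is true.
  s6 (successors {s0, s1, s2, s4, s5, s8, s9}): φ is true.
  s7 (successors {s4, s7, s9}): φ is true.
  s8 (successors {s0, s1, s2, s4, s5, s6, s9}): φ is true.
  s9 (successors {s1, s3, s4, s5, s6, s7, s8, s9}): φ is true.
Detail at s0 (witness):
  At s0: ~([]~p -> <><>p) is false, so ~~([]~p -> <><>p) is true.
    At s0: []~p -> <><>p is true, so ~([]~p -> <><>p) is false.
      At s0: []~p is false, <><>p is true, so []~p -> <><>p is true.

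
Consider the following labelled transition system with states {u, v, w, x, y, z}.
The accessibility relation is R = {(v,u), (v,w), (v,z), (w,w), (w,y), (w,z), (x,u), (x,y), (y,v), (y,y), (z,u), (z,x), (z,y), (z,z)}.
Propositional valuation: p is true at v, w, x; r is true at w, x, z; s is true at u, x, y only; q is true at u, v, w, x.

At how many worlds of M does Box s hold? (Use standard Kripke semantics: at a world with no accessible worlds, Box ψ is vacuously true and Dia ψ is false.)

2

Recall that Box ψ holds at a world iff ψ holds at every accessible world, and Dia ψ holds iff ψ holds at some accessible world.
Let φ = Box s. Evaluate φ at each world:
  u (successors ∅): φ is true.
  v (successors {u, w, z}): φ is false.
  w (successors {w, y, z}): φ is false.
  x (successors {u, y}): φ is true.
  y (successors {v, y}): φ is false.
  z (successors {u, x, y, z}): φ is false.
For instance, at v:
  At v: Box s requires s at every successor {u, w, z}.
    s fails at w, so Box s is false at v.
Satisfying worlds: {u, x}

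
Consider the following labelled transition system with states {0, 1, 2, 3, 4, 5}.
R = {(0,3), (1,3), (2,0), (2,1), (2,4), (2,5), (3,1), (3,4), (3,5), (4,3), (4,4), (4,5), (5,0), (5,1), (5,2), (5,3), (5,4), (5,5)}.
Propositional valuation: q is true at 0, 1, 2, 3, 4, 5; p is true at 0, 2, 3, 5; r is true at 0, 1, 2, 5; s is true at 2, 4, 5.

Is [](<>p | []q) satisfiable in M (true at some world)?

Let φ = [](<>p | []q). Evaluate φ at each world:
  0 (successors {3}): φ is true.
  1 (successors {3}): φ is true.
  2 (successors {0, 1, 4, 5}): φ is true.
  3 (successors {1, 4, 5}): φ is true.
  4 (successors {3, 4, 5}): φ is true.
  5 (successors {0, 1, 2, 3, 4, 5}): φ is true.
Detail at 0 (witness):
  At 0: [](<>p | []q) requires <>p | []q at every successor {3}.
      At 3: <>p is true, []q is true, so <>p | []q is true.
  So [](<>p | []q) is true at 0.

Yes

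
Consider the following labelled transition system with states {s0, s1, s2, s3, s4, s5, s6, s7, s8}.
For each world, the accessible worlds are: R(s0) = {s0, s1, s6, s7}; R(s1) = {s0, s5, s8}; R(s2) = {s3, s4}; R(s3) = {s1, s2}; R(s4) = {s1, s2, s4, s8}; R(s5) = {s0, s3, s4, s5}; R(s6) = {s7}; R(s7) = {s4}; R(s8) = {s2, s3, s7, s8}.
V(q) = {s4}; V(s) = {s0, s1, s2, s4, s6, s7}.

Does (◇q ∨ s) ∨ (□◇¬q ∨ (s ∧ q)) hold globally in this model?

No

Let φ = (◇q ∨ s) ∨ (□◇¬q ∨ (s ∧ q)). Evaluate φ at each world:
  s0 (successors {s0, s1, s6, s7}): φ is true.
  s1 (successors {s0, s5, s8}): φ is true.
  s2 (successors {s3, s4}): φ is true.
  s3 (successors {s1, s2}): φ is true.
  s4 (successors {s1, s2, s4, s8}): φ is true.
  s5 (successors {s0, s3, s4, s5}): φ is true.
  s6 (successors {s7}): φ is true.
  s7 (successors {s4}): φ is true.
  s8 (successors {s2, s3, s7, s8}): φ is false.
Detail at s8 (counterexample):
  At s8: ◇q ∨ s is false, □◇¬q ∨ (s ∧ q) is false, so (◇q ∨ s) ∨ (□◇¬q ∨ (s ∧ q)) is false.
    At s8: ◇q is false, s is false, so ◇q ∨ s is false.
      At s8: ◇q requires q at some successor in {s2, s3, s7, s8}.
        At s2: q is false.
        At s3: q is false.
        At s7: q is false.
        At s8: q is false.
      So ◇q is false at s8.
    At s8: □◇¬q is false, s ∧ q is false, so □◇¬q ∨ (s ∧ q) is false.
      At s8: □◇¬q requires ◇¬q at every successor {s2, s3, s7, s8}.
        ◇¬q fails at s7, so □◇¬q is false at s8.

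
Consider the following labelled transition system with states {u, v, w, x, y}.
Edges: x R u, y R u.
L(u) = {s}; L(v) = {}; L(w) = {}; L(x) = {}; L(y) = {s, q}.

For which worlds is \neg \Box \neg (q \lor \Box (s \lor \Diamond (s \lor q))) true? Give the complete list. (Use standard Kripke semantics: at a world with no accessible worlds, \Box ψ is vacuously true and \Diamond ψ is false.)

Let φ = \neg \Box \neg (q \lor \Box (s \lor \Diamond (s \lor q))). Evaluate φ at each world:
  u (successors ∅): φ is false.
  v (successors ∅): φ is false.
  w (successors ∅): φ is false.
  x (successors {u}): φ is true.
  y (successors {u}): φ is true.
For instance, at x:
  At x: \Box \neg (q \lor \Box (s \lor \Diamond (s \lor q))) is false, so \neg \Box \neg (q \lor \Box (s \lor \Diamond (s \lor q))) is true.
    At x: \Box \neg (q \lor \Box (s \lor \Diamond (s \lor q))) requires \neg (q \lor \Box (s \lor \Diamond (s \lor q))) at every successor {u}.
      \neg (q \lor \Box (s \lor \Diamond (s \lor q))) fails at u, so \Box \neg (q \lor \Box (s \lor \Diamond (s \lor q))) is false at x.
Satisfying worlds: {x, y}

x, y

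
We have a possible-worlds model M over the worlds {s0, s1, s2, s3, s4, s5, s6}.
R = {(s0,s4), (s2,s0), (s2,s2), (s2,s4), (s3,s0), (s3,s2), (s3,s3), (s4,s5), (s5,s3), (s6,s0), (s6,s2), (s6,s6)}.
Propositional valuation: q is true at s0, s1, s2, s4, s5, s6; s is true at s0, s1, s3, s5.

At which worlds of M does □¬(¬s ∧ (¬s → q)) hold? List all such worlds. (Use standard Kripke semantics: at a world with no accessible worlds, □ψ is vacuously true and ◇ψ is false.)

s1, s4, s5

Let φ = □¬(¬s ∧ (¬s → q)). Evaluate φ at each world:
  s0 (successors {s4}): φ is false.
  s1 (successors ∅): φ is true.
  s2 (successors {s0, s2, s4}): φ is false.
  s3 (successors {s0, s2, s3}): φ is false.
  s4 (successors {s5}): φ is true.
  s5 (successors {s3}): φ is true.
  s6 (successors {s0, s2, s6}): φ is false.
For instance, at s2:
  At s2: □¬(¬s ∧ (¬s → q)) requires ¬(¬s ∧ (¬s → q)) at every successor {s0, s2, s4}.
    ¬(¬s ∧ (¬s → q)) fails at s2, so □¬(¬s ∧ (¬s → q)) is false at s2.
Satisfying worlds: {s1, s4, s5}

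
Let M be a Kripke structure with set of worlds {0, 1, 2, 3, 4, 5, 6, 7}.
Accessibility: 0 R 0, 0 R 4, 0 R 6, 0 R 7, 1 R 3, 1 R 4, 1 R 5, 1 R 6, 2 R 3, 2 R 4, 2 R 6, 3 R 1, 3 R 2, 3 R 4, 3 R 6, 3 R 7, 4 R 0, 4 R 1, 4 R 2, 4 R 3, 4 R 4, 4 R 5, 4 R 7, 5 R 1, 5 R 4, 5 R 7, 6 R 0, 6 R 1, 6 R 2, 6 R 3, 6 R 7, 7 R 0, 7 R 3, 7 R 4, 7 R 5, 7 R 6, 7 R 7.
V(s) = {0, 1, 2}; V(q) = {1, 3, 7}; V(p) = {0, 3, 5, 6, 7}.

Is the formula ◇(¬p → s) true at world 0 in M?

Yes

At 0: ◇(¬p → s) requires ¬p → s at some successor in {0, 4, 6, 7}.
  ¬p → s holds at 0, so ◇(¬p → s) is true at 0.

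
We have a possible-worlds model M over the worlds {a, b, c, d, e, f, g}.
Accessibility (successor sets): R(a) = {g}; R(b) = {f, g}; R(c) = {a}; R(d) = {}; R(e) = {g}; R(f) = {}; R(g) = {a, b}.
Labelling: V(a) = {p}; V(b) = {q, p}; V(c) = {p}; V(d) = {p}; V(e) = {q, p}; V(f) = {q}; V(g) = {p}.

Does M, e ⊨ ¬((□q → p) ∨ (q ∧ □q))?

No

At e: (□q → p) ∨ (q ∧ □q) is true, so ¬((□q → p) ∨ (q ∧ □q)) is false.
  At e: □q → p is true, q ∧ □q is false, so (□q → p) ∨ (q ∧ □q) is true.
    At e: □q is false, p is true, so □q → p is true.
      At e: □q requires q at every successor {g}.
        q fails at g, so □q is false at e.
    At e: q is true, □q is false, so q ∧ □q is false.
      At e: □q requires q at every successor {g}.
        q fails at g, so □q is false at e.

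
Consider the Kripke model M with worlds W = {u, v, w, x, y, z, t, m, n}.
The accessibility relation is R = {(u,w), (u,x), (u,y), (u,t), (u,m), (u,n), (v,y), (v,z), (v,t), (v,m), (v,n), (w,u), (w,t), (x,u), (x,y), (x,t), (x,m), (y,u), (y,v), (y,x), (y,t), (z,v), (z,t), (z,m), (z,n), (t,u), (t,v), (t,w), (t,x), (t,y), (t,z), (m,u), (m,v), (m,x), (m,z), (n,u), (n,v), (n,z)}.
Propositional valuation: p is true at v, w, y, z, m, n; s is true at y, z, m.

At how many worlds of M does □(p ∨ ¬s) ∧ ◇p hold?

8

Recall that □ψ holds at a world iff ψ holds at every accessible world, and ◇ψ holds iff ψ holds at some accessible world.
Let φ = □(p ∨ ¬s) ∧ ◇p. Evaluate φ at each world:
  u (successors {w, x, y, t, m, n}): φ is true.
  v (successors {y, z, t, m, n}): φ is true.
  w (successors {u, t}): φ is false.
  x (successors {u, y, t, m}): φ is true.
  y (successors {u, v, x, t}): φ is true.
  z (successors {v, t, m, n}): φ is true.
  t (successors {u, v, w, x, y, z}): φ is true.
  m (successors {u, v, x, z}): φ is true.
  n (successors {u, v, z}): φ is true.
For instance, at x:
  At x: □(p ∨ ¬s) is true, ◇p is true, so □(p ∨ ¬s) ∧ ◇p is true.
    At x: □(p ∨ ¬s) requires p ∨ ¬s at every successor {u, y, t, m}.
      At u: p ∨ ¬s is true.
      At y: p ∨ ¬s is true.
      At t: p ∨ ¬s is true.
      At m: p ∨ ¬s is true.
    So □(p ∨ ¬s) is true at x.
    At x: ◇p requires p at some successor in {u, y, t, m}.
      p holds at y, so ◇p is true at x.
Satisfying worlds: {u, v, x, y, z, t, m, n}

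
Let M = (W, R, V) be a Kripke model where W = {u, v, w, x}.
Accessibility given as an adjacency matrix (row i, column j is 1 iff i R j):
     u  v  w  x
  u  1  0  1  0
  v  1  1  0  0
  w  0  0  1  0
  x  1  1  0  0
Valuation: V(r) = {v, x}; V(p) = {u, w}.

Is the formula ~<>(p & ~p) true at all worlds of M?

Let φ = ~<>(p & ~p). Evaluate φ at each world:
  u (successors {u, w}): φ is true.
  v (successors {u, v}): φ is true.
  w (successors {w}): φ is true.
  x (successors {u, v}): φ is true.
For instance, at x:
  At x: <>(p & ~p) is false, so ~<>(p & ~p) is true.
    At x: <>(p & ~p) requires p & ~p at some successor in {u, v}.
      At u: p & ~p is false.
      At v: p & ~p is false.
    So <>(p & ~p) is false at x.

Yes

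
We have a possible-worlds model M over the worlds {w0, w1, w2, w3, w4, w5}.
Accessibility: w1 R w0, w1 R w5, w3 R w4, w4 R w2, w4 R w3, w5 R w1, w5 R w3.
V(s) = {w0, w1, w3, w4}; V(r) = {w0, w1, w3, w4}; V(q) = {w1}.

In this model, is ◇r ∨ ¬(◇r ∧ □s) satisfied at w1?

Yes

At w1: ◇r is true, ¬(◇r ∧ □s) is true, so ◇r ∨ ¬(◇r ∧ □s) is true.
  At w1: ◇r requires r at some successor in {w0, w5}.
    r holds at w0, so ◇r is true at w1.
  At w1: ◇r ∧ □s is false, so ¬(◇r ∧ □s) is true.
    At w1: ◇r is true, □s is false, so ◇r ∧ □s is false.
      At w1: ◇r requires r at some successor in {w0, w5}.
        r holds at w0, so ◇r is true at w1.
      At w1: □s requires s at every successor {w0, w5}.
        s fails at w5, so □s is false at w1.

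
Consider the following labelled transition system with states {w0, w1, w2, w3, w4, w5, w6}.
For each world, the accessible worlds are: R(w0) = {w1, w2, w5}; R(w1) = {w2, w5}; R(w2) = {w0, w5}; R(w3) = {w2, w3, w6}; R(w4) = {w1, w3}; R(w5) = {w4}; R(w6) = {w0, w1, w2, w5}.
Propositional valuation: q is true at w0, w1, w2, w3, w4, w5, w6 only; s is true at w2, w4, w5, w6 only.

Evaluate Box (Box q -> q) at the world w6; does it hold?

At w6: Box (Box q -> q) requires Box q -> q at every successor {w0, w1, w2, w5}.
  At w0: Box q -> q is true.
  At w1: Box q -> q is true.
  At w2: Box q -> q is true.
  At w5: Box q -> q is true.
So Box (Box q -> q) is true at w6.

Yes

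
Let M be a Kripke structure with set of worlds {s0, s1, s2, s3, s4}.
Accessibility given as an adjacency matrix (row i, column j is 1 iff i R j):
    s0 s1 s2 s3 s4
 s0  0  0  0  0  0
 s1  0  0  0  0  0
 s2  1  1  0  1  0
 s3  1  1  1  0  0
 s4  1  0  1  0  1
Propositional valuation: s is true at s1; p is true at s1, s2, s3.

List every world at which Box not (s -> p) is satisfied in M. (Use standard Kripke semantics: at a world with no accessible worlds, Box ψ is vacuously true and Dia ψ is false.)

Let φ = Box not (s -> p). Evaluate φ at each world:
  s0 (successors ∅): φ is true.
  s1 (successors ∅): φ is true.
  s2 (successors {s0, s1, s3}): φ is false.
  s3 (successors {s0, s1, s2}): φ is false.
  s4 (successors {s0, s2, s4}): φ is false.
For instance, at s3:
  At s3: Box not (s -> p) requires not (s -> p) at every successor {s0, s1, s2}.
    not (s -> p) fails at s0, so Box not (s -> p) is false at s3.
Satisfying worlds: {s0, s1}

s0, s1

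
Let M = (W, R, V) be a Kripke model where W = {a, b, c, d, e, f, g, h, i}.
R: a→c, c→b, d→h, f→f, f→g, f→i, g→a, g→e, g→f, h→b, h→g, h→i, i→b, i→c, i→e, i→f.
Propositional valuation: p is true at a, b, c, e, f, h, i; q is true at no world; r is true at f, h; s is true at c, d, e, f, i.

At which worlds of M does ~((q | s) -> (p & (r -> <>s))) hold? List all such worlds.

Let φ = ~((q | s) -> (p & (r -> <>s))). Evaluate φ at each world:
  a (successors {c}): φ is false.
  b (successors ∅): φ is false.
  c (successors {b}): φ is false.
  d (successors {h}): φ is true.
  e (successors ∅): φ is false.
  f (successors {f, g, i}): φ is false.
  g (successors {a, e, f}): φ is false.
  h (successors {b, g, i}): φ is false.
  i (successors {b, c, e, f}): φ is false.
For instance, at g:
  At g: (q | s) -> (p & (r -> <>s)) is true, so ~((q | s) -> (p & (r -> <>s))) is false.
    At g: q | s is false, p & (r -> <>s) is false, so (q | s) -> (p & (r -> <>s)) is true.
      At g: p is false, r -> <>s is true, so p & (r -> <>s) is false.
Satisfying worlds: {d}

d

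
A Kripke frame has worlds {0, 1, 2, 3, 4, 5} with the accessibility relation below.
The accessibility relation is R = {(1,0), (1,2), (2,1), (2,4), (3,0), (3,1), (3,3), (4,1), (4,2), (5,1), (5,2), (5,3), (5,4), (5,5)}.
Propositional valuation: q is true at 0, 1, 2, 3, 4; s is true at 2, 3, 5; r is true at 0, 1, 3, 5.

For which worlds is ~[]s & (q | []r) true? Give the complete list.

1, 2, 3, 4

Let φ = ~[]s & (q | []r). Evaluate φ at each world:
  0 (successors ∅): φ is false.
  1 (successors {0, 2}): φ is true.
  2 (successors {1, 4}): φ is true.
  3 (successors {0, 1, 3}): φ is true.
  4 (successors {1, 2}): φ is true.
  5 (successors {1, 2, 3, 4, 5}): φ is false.
For instance, at 3:
  At 3: ~[]s is true, q | []r is true, so ~[]s & (q | []r) is true.
    At 3: []s is false, so ~[]s is true.
      At 3: []s requires s at every successor {0, 1, 3}.
        s fails at 0, so []s is false at 3.
    At 3: q is true, []r is true, so q | []r is true.
      At 3: []r requires r at every successor {0, 1, 3}.
        At 0: r is true.
        At 1: r is true.
        At 3: r is true.
      So []r is true at 3.
Satisfying worlds: {1, 2, 3, 4}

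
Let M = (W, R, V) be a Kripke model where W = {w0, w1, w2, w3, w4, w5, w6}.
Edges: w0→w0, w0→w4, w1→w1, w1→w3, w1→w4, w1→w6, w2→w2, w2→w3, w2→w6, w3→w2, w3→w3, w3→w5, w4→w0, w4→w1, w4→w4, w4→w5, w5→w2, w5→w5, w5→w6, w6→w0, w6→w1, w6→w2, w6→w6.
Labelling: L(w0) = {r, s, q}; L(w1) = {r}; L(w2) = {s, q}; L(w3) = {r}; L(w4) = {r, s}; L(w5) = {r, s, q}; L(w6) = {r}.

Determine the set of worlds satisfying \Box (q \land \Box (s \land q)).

Let φ = \Box (q \land \Box (s \land q)). Evaluate φ at each world:
  w0 (successors {w0, w4}): φ is false.
  w1 (successors {w1, w3, w4, w6}): φ is false.
  w2 (successors {w2, w3, w6}): φ is false.
  w3 (successors {w2, w3, w5}): φ is false.
  w4 (successors {w0, w1, w4, w5}): φ is false.
  w5 (successors {w2, w5, w6}): φ is false.
  w6 (successors {w0, w1, w2, w6}): φ is false.
For instance, at w4:
  At w4: \Box (q \land \Box (s \land q)) requires q \land \Box (s \land q) at every successor {w0, w1, w4, w5}.
    q \land \Box (s \land q) fails at w0, so \Box (q \land \Box (s \land q)) is false at w4.
      At w0: q is true, \Box (s \land q) is false, so q \land \Box (s \land q) is false.
Satisfying worlds: none.

none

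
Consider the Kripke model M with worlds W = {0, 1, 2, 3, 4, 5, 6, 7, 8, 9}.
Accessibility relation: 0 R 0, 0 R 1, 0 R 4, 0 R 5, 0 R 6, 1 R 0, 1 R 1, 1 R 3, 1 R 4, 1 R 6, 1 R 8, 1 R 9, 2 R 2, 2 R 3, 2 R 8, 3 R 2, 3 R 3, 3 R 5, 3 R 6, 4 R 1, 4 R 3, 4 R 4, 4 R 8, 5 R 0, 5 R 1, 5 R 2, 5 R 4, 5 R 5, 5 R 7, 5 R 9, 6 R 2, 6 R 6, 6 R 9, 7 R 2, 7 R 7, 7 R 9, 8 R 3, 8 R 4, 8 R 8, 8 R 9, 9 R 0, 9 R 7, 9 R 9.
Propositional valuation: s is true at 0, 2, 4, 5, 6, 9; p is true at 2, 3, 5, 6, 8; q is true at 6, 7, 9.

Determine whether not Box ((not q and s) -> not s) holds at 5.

Yes

Recall that Box ψ holds at a world iff ψ holds at every accessible world, and Dia ψ holds iff ψ holds at some accessible world.
At 5: Box ((not q and s) -> not s) is false, so not Box ((not q and s) -> not s) is true.
  At 5: Box ((not q and s) -> not s) requires (not q and s) -> not s at every successor {0, 1, 2, 4, 5, 7, 9}.
    (not q and s) -> not s fails at 0, so Box ((not q and s) -> not s) is false at 5.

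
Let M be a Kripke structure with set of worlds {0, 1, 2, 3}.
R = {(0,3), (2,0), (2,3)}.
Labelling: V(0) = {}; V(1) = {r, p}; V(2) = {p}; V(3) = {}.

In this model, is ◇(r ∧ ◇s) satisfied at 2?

At 2: ◇(r ∧ ◇s) requires r ∧ ◇s at some successor in {0, 3}.
  At 0: r ∧ ◇s is false.
  At 3: r ∧ ◇s is false.
So ◇(r ∧ ◇s) is false at 2.

No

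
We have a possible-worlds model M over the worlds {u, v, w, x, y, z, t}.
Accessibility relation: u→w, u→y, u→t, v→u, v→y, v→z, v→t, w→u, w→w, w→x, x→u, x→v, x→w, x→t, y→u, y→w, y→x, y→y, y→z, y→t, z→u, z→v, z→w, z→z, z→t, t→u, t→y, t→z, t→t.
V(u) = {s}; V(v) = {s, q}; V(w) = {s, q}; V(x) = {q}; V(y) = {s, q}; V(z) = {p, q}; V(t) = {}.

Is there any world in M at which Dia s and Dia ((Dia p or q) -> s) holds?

Yes

Let φ = Dia s and Dia ((Dia p or q) -> s). Evaluate φ at each world:
  u (successors {w, y, t}): φ is true.
  v (successors {u, y, z, t}): φ is true.
  w (successors {u, w, x}): φ is true.
  x (successors {u, v, w, t}): φ is true.
  y (successors {u, w, x, y, z, t}): φ is true.
  z (successors {u, v, w, z, t}): φ is true.
  t (successors {u, y, z, t}): φ is true.
Detail at u (witness):
  At u: Dia s is true, Dia ((Dia p or q) -> s) is true, so Dia s and Dia ((Dia p or q) -> s) is true.
    At u: Dia s requires s at some successor in {w, y, t}.
      s holds at w, so Dia s is true at u.
    At u: Dia ((Dia p or q) -> s) requires (Dia p or q) -> s at some successor in {w, y, t}.
      (Dia p or q) -> s holds at w, so Dia ((Dia p or q) -> s) is true at u.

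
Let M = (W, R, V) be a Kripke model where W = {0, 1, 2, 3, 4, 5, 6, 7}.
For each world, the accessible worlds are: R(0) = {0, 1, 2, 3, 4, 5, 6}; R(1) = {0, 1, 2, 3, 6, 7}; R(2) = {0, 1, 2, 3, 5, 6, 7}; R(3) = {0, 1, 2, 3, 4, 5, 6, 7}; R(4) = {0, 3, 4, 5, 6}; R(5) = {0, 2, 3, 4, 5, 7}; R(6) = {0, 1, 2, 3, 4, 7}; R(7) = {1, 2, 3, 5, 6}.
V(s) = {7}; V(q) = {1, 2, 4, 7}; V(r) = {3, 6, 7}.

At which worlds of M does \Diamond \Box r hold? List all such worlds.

none

Recall that \Box ψ holds at a world iff ψ holds at every accessible world, and \Diamond ψ holds iff ψ holds at some accessible world.
Let φ = \Diamond \Box r. Evaluate φ at each world:
  0 (successors {0, 1, 2, 3, 4, 5, 6}): φ is false.
  1 (successors {0, 1, 2, 3, 6, 7}): φ is false.
  2 (successors {0, 1, 2, 3, 5, 6, 7}): φ is false.
  3 (successors {0, 1, 2, 3, 4, 5, 6, 7}): φ is false.
  4 (successors {0, 3, 4, 5, 6}): φ is false.
  5 (successors {0, 2, 3, 4, 5, 7}): φ is false.
  6 (successors {0, 1, 2, 3, 4, 7}): φ is false.
  7 (successors {1, 2, 3, 5, 6}): φ is false.
For instance, at 7:
  At 7: \Diamond \Box r requires \Box r at some successor in {1, 2, 3, 5, 6}.
    At 1: \Box r is false.
    At 2: \Box r is false.
    At 3: \Box r is false.
    At 5: \Box r is false.
    At 6: \Box r is false.
  So \Diamond \Box r is false at 7.
Satisfying worlds: none.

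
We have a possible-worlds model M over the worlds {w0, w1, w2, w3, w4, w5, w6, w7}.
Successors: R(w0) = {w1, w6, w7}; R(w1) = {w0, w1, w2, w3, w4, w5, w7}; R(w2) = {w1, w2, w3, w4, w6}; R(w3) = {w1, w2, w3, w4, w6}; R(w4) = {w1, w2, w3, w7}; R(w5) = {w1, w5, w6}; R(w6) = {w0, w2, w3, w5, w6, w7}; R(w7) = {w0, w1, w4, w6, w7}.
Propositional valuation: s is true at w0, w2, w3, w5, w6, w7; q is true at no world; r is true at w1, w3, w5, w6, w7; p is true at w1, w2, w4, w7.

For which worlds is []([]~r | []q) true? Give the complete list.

Let φ = []([]~r | []q). Evaluate φ at each world:
  w0 (successors {w1, w6, w7}): φ is false.
  w1 (successors {w0, w1, w2, w3, w4, w5, w7}): φ is false.
  w2 (successors {w1, w2, w3, w4, w6}): φ is false.
  w3 (successors {w1, w2, w3, w4, w6}): φ is false.
  w4 (successors {w1, w2, w3, w7}): φ is false.
  w5 (successors {w1, w5, w6}): φ is false.
  w6 (successors {w0, w2, w3, w5, w6, w7}): φ is false.
  w7 (successors {w0, w1, w4, w6, w7}): φ is false.
For instance, at w3:
  At w3: []([]~r | []q) requires []~r | []q at every successor {w1, w2, w3, w4, w6}.
    []~r | []q fails at w1, so []([]~r | []q) is false at w3.
      At w1: []~r is false, []q is false, so []~r | []q is false.
Satisfying worlds: none.

none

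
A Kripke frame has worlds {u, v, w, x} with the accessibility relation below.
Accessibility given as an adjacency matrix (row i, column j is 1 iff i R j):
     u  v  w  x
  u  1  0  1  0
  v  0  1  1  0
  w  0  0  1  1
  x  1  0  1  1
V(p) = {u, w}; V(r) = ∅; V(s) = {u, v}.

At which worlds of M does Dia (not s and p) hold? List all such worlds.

u, v, w, x

Let φ = Dia (not s and p). Evaluate φ at each world:
  u (successors {u, w}): φ is true.
  v (successors {v, w}): φ is true.
  w (successors {w, x}): φ is true.
  x (successors {u, w, x}): φ is true.
For instance, at x:
  At x: Dia (not s and p) requires not s and p at some successor in {u, w, x}.
    not s and p holds at w, so Dia (not s and p) is true at x.
Satisfying worlds: {u, v, w, x}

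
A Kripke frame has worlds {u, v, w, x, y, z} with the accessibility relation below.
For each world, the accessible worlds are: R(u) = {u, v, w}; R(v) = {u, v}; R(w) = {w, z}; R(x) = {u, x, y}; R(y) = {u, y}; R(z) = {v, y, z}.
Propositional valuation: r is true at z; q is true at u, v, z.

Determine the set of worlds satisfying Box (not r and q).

v

Let φ = Box (not r and q). Evaluate φ at each world:
  u (successors {u, v, w}): φ is false.
  v (successors {u, v}): φ is true.
  w (successors {w, z}): φ is false.
  x (successors {u, x, y}): φ is false.
  y (successors {u, y}): φ is false.
  z (successors {v, y, z}): φ is false.
For instance, at z:
  At z: Box (not r and q) requires not r and q at every successor {v, y, z}.
    not r and q fails at y, so Box (not r and q) is false at z.
Satisfying worlds: {v}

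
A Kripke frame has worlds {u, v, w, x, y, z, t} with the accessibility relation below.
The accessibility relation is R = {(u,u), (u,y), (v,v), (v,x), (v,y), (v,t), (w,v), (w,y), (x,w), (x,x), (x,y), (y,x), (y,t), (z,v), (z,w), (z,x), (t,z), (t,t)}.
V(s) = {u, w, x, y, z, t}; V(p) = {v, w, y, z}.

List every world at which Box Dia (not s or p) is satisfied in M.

y, z, t

Let φ = Box Dia (not s or p). Evaluate φ at each world:
  u (successors {u, y}): φ is false.
  v (successors {v, x, y, t}): φ is false.
  w (successors {v, y}): φ is false.
  x (successors {w, x, y}): φ is false.
  y (successors {x, t}): φ is true.
  z (successors {v, w, x}): φ is true.
  t (successors {z, t}): φ is true.
For instance, at w:
  At w: Box Dia (not s or p) requires Dia (not s or p) at every successor {v, y}.
    Dia (not s or p) fails at y, so Box Dia (not s or p) is false at w.
      At y: Dia (not s or p) requires not s or p at some successor in {x, t}.
        At x: not s or p is false.
        At t: not s or p is false.
      So Dia (not s or p) is false at y.
Satisfying worlds: {y, z, t}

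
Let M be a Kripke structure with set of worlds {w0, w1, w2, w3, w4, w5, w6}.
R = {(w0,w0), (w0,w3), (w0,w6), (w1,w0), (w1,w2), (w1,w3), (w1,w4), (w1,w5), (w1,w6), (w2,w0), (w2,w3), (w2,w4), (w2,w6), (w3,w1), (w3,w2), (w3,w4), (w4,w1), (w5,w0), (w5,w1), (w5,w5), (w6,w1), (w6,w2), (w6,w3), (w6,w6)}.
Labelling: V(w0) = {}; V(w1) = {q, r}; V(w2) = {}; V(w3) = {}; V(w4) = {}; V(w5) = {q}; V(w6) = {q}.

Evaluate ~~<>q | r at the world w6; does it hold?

At w6: ~~<>q is true, r is false, so ~~<>q | r is true.
  At w6: ~<>q is false, so ~~<>q is true.
    At w6: <>q is true, so ~<>q is false.
      At w6: <>q requires q at some successor in {w1, w2, w3, w6}.
        q holds at w1, so <>q is true at w6.

Yes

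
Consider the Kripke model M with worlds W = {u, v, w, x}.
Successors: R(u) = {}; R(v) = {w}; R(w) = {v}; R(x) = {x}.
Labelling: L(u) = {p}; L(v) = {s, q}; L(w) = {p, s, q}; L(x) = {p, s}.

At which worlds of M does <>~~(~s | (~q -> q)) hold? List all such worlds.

Recall that <>ψ holds at a world iff ψ holds at some accessible world.
Let φ = <>~~(~s | (~q -> q)). Evaluate φ at each world:
  u (successors ∅): φ is false.
  v (successors {w}): φ is true.
  w (successors {v}): φ is true.
  x (successors {x}): φ is false.
For instance, at w:
  At w: <>~~(~s | (~q -> q)) requires ~~(~s | (~q -> q)) at some successor in {v}.
    ~~(~s | (~q -> q)) holds at v, so <>~~(~s | (~q -> q)) is true at w.
Satisfying worlds: {v, w}

v, w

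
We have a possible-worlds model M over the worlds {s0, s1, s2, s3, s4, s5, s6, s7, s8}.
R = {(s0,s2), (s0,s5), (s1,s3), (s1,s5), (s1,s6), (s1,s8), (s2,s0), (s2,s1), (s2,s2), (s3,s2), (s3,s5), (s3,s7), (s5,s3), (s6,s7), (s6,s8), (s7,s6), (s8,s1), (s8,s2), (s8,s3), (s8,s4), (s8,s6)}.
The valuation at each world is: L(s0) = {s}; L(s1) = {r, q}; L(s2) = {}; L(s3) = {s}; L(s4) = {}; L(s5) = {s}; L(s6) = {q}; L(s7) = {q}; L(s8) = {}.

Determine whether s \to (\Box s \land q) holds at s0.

Recall that \Box ψ holds at a world iff ψ holds at every accessible world, and \Diamond ψ holds iff ψ holds at some accessible world.
At s0: s is true, \Box s \land q is false, so s \to (\Box s \land q) is false.
  At s0: \Box s is false, q is false, so \Box s \land q is false.
    At s0: \Box s requires s at every successor {s2, s5}.
      s fails at s2, so \Box s is false at s0.

No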